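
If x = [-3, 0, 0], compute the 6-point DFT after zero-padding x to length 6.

Original 3-point DFT: [-3, -3, -3]
Zero-padded 6-point DFT provides frequency interpolation.

DFT_6([x, 0, ...]) = [-3, -3, -3, -3, -3, -3]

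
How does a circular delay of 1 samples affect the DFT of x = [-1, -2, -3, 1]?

Time shift by 1: X_shifted[k] = ω_4^(1k) · X[k]
Shifted x = [1, -1, -2, -3]

DFT(x[n-1]) = [-5, 3-2i, 3, 3+2i]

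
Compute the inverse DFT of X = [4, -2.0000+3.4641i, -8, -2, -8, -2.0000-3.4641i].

x[n] = (1/6) Σ(k=0 to 5) X[k] · e^(2πikn/6)

Computing each x[n]:
x[0] = -3
x[1] = 1
x[2] = 1
x[3] = -1
x[4] = 3
x[5] = 3

x = [-3, 1, 1, -1, 3, 3]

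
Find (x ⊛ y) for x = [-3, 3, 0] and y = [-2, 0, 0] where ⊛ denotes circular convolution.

(x ⊛ y)[n] = Σ(m=0 to 2) x[m] · y[(n-m) mod 3]

Computing each output sample:
(x ⊛ y)[0] = 6
(x ⊛ y)[1] = -6
(x ⊛ y)[2] = 0

x ⊛ y = [6, -6, 0]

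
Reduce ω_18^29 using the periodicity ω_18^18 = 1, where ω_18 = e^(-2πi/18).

Since ω_18^18 = 1, powers reduce modulo 18.
29 mod 18 = 11
So ω_18^29 = ω_18^11 = e^(-2πi·11/18)

ω_18^29 = ω_18^11 = -0.7660+0.6428i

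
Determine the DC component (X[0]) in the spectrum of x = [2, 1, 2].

X[0] = Σ(n=0 to 2) x[n] · ω_3^0 = Σ x[n]
= (2) + (1) + (2)

X[0] = 5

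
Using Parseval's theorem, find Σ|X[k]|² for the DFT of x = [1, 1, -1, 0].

Parseval: Σ|x[n]|² = (1/N)Σ|X[k]|², so Σ|X[k]|² = N·Σ|x[n]|² = 4·3.0000

Σ|X[k]|² = N·Σ|x[n]|² = 4·3.0000 = 12.0000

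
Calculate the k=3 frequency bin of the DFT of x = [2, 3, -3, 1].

X[3] = Σ(n=0 to 3) x[n] · ω_4^(3n) where ω_4 = e^(-2πi/4)
= (2)·ω_4^0 + (3)·ω_4^3 + (-3)·ω_4^6 + (1)·ω_4^9

X[3] = 5+2i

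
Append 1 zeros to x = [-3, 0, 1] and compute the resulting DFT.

Original 3-point DFT: [-2, -3.5000+0.8660i, -3.5000-0.8660i]
Zero-padded 4-point DFT provides frequency interpolation.

DFT_4([x, 0, ...]) = [-2, -4, -2, -4]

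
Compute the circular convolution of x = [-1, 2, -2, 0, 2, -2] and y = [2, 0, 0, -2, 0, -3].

(x ⊛ y)[n] = Σ(m=0 to 5) x[m] · y[(n-m) mod 6]

Computing each output sample:
(x ⊛ y)[0] = -8
(x ⊛ y)[1] = 6
(x ⊛ y)[2] = 0
(x ⊛ y)[3] = -4
(x ⊛ y)[4] = 6
(x ⊛ y)[5] = 3

x ⊛ y = [-8, 6, 0, -4, 6, 3]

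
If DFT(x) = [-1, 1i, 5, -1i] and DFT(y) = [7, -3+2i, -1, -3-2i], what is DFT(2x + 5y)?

By linearity: DFT(2x + 5y) = 2·DFT(x) + 5·DFT(y)
= 2·[-1, 1i, 5, -1i] + 5·[7, -3+2i, -1, -3-2i]

Computing element-wise:
Z[0] = 2·(-1) + 5·(7) = 33
Z[1] = 2·(1i) + 5·(-3+2i) = -15+12i
Z[2] = 2·(5) + 5·(-1) = 5
Z[3] = 2·(-1i) + 5·(-3-2i) = -15-12i

DFT(2x + 5y) = 2·X + 5·Y = [33, -15+12i, 5, -15-12i]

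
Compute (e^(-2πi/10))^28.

Since ω_10^10 = 1, powers reduce modulo 10.
28 mod 10 = 8
So ω_10^28 = ω_10^8 = e^(-2πi·8/10)

ω_10^28 = ω_10^8 = 0.3090+0.9511i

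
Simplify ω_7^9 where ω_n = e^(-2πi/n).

Since ω_7^7 = 1, powers reduce modulo 7.
9 mod 7 = 2
So ω_7^9 = ω_7^2 = e^(-2πi·2/7)

ω_7^9 = ω_7^2 = -0.2225-0.9749i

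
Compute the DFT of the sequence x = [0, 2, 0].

X[k] = Σ(n=0 to 2) x[n] · ω_3^(nk)
where ω_3 = e^(-2πi/3)

Computing each X[k]:
X[0] = 2
X[1] = -1.0000-1.7321i
X[2] = -1.0000+1.7321i

X = [2, -1.0000-1.7321i, -1.0000+1.7321i]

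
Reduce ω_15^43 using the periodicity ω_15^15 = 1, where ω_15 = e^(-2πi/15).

Since ω_15^15 = 1, powers reduce modulo 15.
43 mod 15 = 13
So ω_15^43 = ω_15^13 = e^(-2πi·13/15)

ω_15^43 = ω_15^13 = 0.6691+0.7431i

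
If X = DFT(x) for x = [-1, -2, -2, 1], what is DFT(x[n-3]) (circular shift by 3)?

Time shift by 3: X_shifted[k] = ω_4^(3k) · X[k]
Shifted x = [-2, -2, 1, -1]

DFT(x[n-3]) = [-4, -3+1i, 2, -3-1i]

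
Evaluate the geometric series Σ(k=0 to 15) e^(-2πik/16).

Sum of all nth roots of unity equals 0 for n > 1 (geometric series with r ≠ 1).

0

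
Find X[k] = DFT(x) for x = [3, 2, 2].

X[k] = Σ(n=0 to 2) x[n] · ω_3^(nk)
where ω_3 = e^(-2πi/3)

Computing each X[k]:
X[0] = 7
X[1] = 1
X[2] = 1

X = [7, 1, 1]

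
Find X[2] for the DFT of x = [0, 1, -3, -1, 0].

X[2] = Σ(n=0 to 4) x[n] · ω_5^(2n) where ω_5 = e^(-2πi/5)
= (0)·ω_5^0 + (1)·ω_5^2 + (-3)·ω_5^4 + (-1)·ω_5^6 + (0)·ω_5^8

X[2] = -2.0451-2.4899i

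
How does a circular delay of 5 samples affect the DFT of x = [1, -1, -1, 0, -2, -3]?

Time shift by 5: X_shifted[k] = ω_6^(5k) · X[k]
Shifted x = [-1, -1, 0, -2, -3, 1]

DFT(x[n-5]) = [-6, 2.5000-0.8660i, -1.5000+4.3301i, -2, -1.5000-4.3301i, 2.5000+0.8660i]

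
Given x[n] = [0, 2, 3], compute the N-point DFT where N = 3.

X[k] = Σ(n=0 to 2) x[n] · ω_3^(nk)
where ω_3 = e^(-2πi/3)

Computing each X[k]:
X[0] = 5
X[1] = -2.5000+0.8660i
X[2] = -2.5000-0.8660i

X = [5, -2.5000+0.8660i, -2.5000-0.8660i]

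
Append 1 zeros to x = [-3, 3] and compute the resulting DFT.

Original 2-point DFT: [0, -6]
Zero-padded 3-point DFT provides frequency interpolation.

DFT_3([x, 0, ...]) = [0, -4.5000-2.5981i, -4.5000+2.5981i]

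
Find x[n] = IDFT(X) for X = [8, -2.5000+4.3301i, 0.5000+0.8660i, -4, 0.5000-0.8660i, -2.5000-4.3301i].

x[n] = (1/6) Σ(k=0 to 5) X[k] · e^(2πikn/6)

Computing each x[n]:
x[0] = 0
x[1] = 0
x[2] = 0
x[3] = 3
x[4] = 2
x[5] = 3

x = [0, 0, 0, 3, 2, 3]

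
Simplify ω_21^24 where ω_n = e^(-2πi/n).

Since ω_21^21 = 1, powers reduce modulo 21.
24 mod 21 = 3
So ω_21^24 = ω_21^3 = e^(-2πi·3/21)

ω_21^24 = ω_21^3 = 0.6235-0.7818i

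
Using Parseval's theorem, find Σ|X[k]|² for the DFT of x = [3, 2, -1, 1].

Parseval: Σ|x[n]|² = (1/N)Σ|X[k]|², so Σ|X[k]|² = N·Σ|x[n]|² = 4·15.0000

Σ|X[k]|² = N·Σ|x[n]|² = 4·15.0000 = 60.0000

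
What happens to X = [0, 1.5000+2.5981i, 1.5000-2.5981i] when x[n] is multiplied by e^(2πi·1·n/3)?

Modulation property: DFT(ω_3^(-1n)·x[n]) = X[(k-1) mod 3], so circularly shift X by 1 positions.

X[k-1] = [1.5000-2.5981i, 0, 1.5000+2.5981i]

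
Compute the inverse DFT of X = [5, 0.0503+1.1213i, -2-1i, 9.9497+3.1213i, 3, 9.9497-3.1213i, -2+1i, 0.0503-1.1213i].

x[n] = (1/8) Σ(k=0 to 7) X[k] · e^(2πikn/8)

Computing each x[n]:
x[0] = 3
x[1] = -2
x[2] = 2
x[3] = 1
x[4] = -2
x[5] = 3
x[6] = 1
x[7] = -1

x = [3, -2, 2, 1, -2, 3, 1, -1]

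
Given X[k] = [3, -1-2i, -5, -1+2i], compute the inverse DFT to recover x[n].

x[n] = (1/4) Σ(k=0 to 3) X[k] · e^(2πikn/4)

Computing each x[n]:
x[0] = -1
x[1] = 3
x[2] = 0
x[3] = 1

x = [-1, 3, 0, 1]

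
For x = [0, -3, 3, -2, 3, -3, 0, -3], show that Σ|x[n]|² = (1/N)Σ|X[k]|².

Time domain:
Σ|x[n]|² = |0|² + |-3|² + |3|² + |-2|² + |3|² + |-3|² + |0|² + |-3|² = 49.0000

Frequency domain:
(1/8)Σ|X[k]|² = (1/8)(|-5|² + |-3.7071-3.7071i|² + |1i|² + |-2.2929+2.2929i|² + |17|² + |-2.2929-2.2929i|² + |-1i|² + |-3.7071+3.7071i|²) = (1/8)·392.0000 = 49.0000

Both sides agree, confirming Parseval's theorem.

Σ|x[n]|² = (1/N)Σ|X[k]|² = 49.0000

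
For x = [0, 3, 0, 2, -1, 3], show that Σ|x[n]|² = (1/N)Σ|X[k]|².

Time domain:
Σ|x[n]|² = |0|² + |3|² + |0|² + |2|² + |-1|² + |3|² = 23.0000

Frequency domain:
(1/6)Σ|X[k]|² = (1/6)(|7|² + |1.5000-0.8660i|² + |-0.5000+0.8660i|² + |-9|² + |-0.5000-0.8660i|² + |1.5000+0.8660i|²) = (1/6)·138.0000 = 23.0000

Both sides agree, confirming Parseval's theorem.

Σ|x[n]|² = (1/N)Σ|X[k]|² = 23.0000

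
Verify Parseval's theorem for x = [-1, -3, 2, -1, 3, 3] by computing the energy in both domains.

Time domain:
Σ|x[n]|² = |-1|² + |-3|² + |2|² + |-1|² + |3|² + |3|² = 33.0000

Frequency domain:
(1/6)Σ|X[k]|² = (1/6)(|3|² + |-2.5000+6.0622i|² + |-4.5000+4.3301i|² + |5|² + |-4.5000-4.3301i|² + |-2.5000-6.0622i|²) = (1/6)·198.0000 = 33.0000

Both sides agree, confirming Parseval's theorem.

Σ|x[n]|² = (1/N)Σ|X[k]|² = 33.0000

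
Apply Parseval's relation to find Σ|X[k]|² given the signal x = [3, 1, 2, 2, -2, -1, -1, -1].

Parseval: Σ|x[n]|² = (1/N)Σ|X[k]|², so Σ|X[k]|² = N·Σ|x[n]|² = 8·25.0000

Σ|X[k]|² = N·Σ|x[n]|² = 8·25.0000 = 200.0000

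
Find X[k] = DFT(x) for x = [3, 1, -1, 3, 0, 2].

X[k] = Σ(n=0 to 5) x[n] · ω_6^(nk)
where ω_6 = e^(-2πi/6)

Computing each X[k]:
X[0] = 8
X[1] = 2.0000+1.7321i
X[2] = 5
X[3] = -4
X[4] = 5
X[5] = 2.0000-1.7321i

X = [8, 2.0000+1.7321i, 5, -4, 5, 2.0000-1.7321i]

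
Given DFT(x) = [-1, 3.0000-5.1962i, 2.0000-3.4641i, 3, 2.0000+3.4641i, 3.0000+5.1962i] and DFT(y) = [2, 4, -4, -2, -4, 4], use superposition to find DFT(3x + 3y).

By linearity: DFT(3x + 3y) = 3·DFT(x) + 3·DFT(y)
= 3·[-1, 3.0000-5.1962i, 2.0000-3.4641i, 3, 2.0000+3.4641i, 3.0000+5.1962i] + 3·[2, 4, -4, -2, -4, 4]

Computing element-wise:
Z[0] = 3·(-1) + 3·(2) = 3
Z[1] = 3·(3.0000-5.1962i) + 3·(4) = 21.0000-15.5886i
Z[2] = 3·(2.0000-3.4641i) + 3·(-4) = -6.0000-10.3923i
Z[3] = 3·(3) + 3·(-2) = 3
Z[4] = 3·(2.0000+3.4641i) + 3·(-4) = -6.0000+10.3923i
Z[5] = 3·(3.0000+5.1962i) + 3·(4) = 21.0000+15.5886i

DFT(3x + 3y) = 3·X + 3·Y = [3, 21.0000-15.5886i, -6.0000-10.3923i, 3, -6.0000+10.3923i, 21.0000+15.5886i]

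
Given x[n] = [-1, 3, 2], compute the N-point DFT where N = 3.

X[k] = Σ(n=0 to 2) x[n] · ω_3^(nk)
where ω_3 = e^(-2πi/3)

Computing each X[k]:
X[0] = 4
X[1] = -3.5000-0.8660i
X[2] = -3.5000+0.8660i

X = [4, -3.5000-0.8660i, -3.5000+0.8660i]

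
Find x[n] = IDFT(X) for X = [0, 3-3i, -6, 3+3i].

x[n] = (1/4) Σ(k=0 to 3) X[k] · e^(2πikn/4)

Computing each x[n]:
x[0] = 0
x[1] = 3
x[2] = -3
x[3] = 0

x = [0, 3, -3, 0]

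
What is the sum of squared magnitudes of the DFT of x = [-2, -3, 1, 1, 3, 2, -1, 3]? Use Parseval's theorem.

Parseval: Σ|x[n]|² = (1/N)Σ|X[k]|², so Σ|X[k]|² = N·Σ|x[n]|² = 8·38.0000

Σ|X[k]|² = N·Σ|x[n]|² = 8·38.0000 = 304.0000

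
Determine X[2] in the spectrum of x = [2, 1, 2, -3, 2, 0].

X[2] = Σ(n=0 to 5) x[n] · ω_6^(2n) where ω_6 = e^(-2πi/6)
= (2)·ω_6^0 + (1)·ω_6^2 + (2)·ω_6^4 + (-3)·ω_6^6 + (2)·ω_6^8 + (0)·ω_6^10

X[2] = -3.5000-0.8660i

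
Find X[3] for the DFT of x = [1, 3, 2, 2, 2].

X[3] = Σ(n=0 to 4) x[n] · ω_5^(3n) where ω_5 = e^(-2πi/5)
= (1)·ω_5^0 + (3)·ω_5^3 + (2)·ω_5^6 + (2)·ω_5^9 + (2)·ω_5^12

X[3] = -1.8090+0.5878i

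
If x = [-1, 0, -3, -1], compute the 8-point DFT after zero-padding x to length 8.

Original 4-point DFT: [-5, 2-1i, -3, 2+1i]
Zero-padded 8-point DFT provides frequency interpolation.

DFT_8([x, 0, ...]) = [-5, -0.2929+3.7071i, 2-1i, -1.7071-2.2929i, -3, -1.7071+2.2929i, 2+1i, -0.2929-3.7071i]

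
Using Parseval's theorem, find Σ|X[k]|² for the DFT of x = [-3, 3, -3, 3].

Parseval: Σ|x[n]|² = (1/N)Σ|X[k]|², so Σ|X[k]|² = N·Σ|x[n]|² = 4·36.0000

Σ|X[k]|² = N·Σ|x[n]|² = 4·36.0000 = 144.0000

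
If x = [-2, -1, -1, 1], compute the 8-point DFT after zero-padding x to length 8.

Original 4-point DFT: [-3, -1+2i, -3, -1-2i]
Zero-padded 8-point DFT provides frequency interpolation.

DFT_8([x, 0, ...]) = [-3, -3.4142+1.0000i, -1+2i, -0.5858-1.0000i, -3, -0.5858+1.0000i, -1-2i, -3.4142-1.0000i]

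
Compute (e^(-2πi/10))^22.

Since ω_10^10 = 1, powers reduce modulo 10.
22 mod 10 = 2
So ω_10^22 = ω_10^2 = e^(-2πi·2/10)

ω_10^22 = ω_10^2 = 0.3090-0.9511i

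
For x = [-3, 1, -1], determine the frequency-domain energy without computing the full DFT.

Parseval: Σ|x[n]|² = (1/N)Σ|X[k]|², so Σ|X[k]|² = N·Σ|x[n]|² = 3·11.0000

Σ|X[k]|² = N·Σ|x[n]|² = 3·11.0000 = 33.0000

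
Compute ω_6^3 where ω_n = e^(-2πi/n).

ω_6^3 = e^(-2πi·3/6)
= cos(-2π·3/6) + i·sin(-2π·3/6)
= cos(-6π/6) + i·sin(-6π/6)

ω_6^3 = cos(-6π/6) + i·sin(-6π/6) = -1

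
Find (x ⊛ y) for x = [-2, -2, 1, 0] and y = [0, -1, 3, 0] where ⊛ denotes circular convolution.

(x ⊛ y)[n] = Σ(m=0 to 3) x[m] · y[(n-m) mod 4]

Computing each output sample:
(x ⊛ y)[0] = 3
(x ⊛ y)[1] = 2
(x ⊛ y)[2] = -4
(x ⊛ y)[3] = -7

x ⊛ y = [3, 2, -4, -7]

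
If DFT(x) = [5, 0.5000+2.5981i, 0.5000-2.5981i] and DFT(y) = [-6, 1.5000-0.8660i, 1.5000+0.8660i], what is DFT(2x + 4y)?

By linearity: DFT(2x + 4y) = 2·DFT(x) + 4·DFT(y)
= 2·[5, 0.5000+2.5981i, 0.5000-2.5981i] + 4·[-6, 1.5000-0.8660i, 1.5000+0.8660i]

Computing element-wise:
Z[0] = 2·(5) + 4·(-6) = -14
Z[1] = 2·(0.5000+2.5981i) + 4·(1.5000-0.8660i) = 7.0000+1.7322i
Z[2] = 2·(0.5000-2.5981i) + 4·(1.5000+0.8660i) = 7.0000-1.7322i

DFT(2x + 4y) = 2·X + 4·Y = [-14, 7.0000+1.7322i, 7.0000-1.7322i]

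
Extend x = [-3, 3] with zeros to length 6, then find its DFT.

Original 2-point DFT: [0, -6]
Zero-padded 6-point DFT provides frequency interpolation.

DFT_6([x, 0, ...]) = [0, -1.5000-2.5981i, -4.5000-2.5981i, -6, -4.5000+2.5981i, -1.5000+2.5981i]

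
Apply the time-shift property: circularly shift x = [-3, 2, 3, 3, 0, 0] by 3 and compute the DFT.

Time shift by 3: X_shifted[k] = ω_6^(3k) · X[k]
Shifted x = [3, 0, 0, -3, 2, 3]

DFT(x[n-3]) = [5, 6.5000+4.3301i, -2.5000+0.8660i, 5, -2.5000-0.8660i, 6.5000-4.3301i]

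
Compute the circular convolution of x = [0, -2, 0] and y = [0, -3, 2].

(x ⊛ y)[n] = Σ(m=0 to 2) x[m] · y[(n-m) mod 3]

Computing each output sample:
(x ⊛ y)[0] = -4
(x ⊛ y)[1] = 0
(x ⊛ y)[2] = 6

x ⊛ y = [-4, 0, 6]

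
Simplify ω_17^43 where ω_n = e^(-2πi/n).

Since ω_17^17 = 1, powers reduce modulo 17.
43 mod 17 = 9
So ω_17^43 = ω_17^9 = e^(-2πi·9/17)

ω_17^43 = ω_17^9 = -0.9830+0.1837i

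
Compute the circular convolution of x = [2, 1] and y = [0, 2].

(x ⊛ y)[n] = Σ(m=0 to 1) x[m] · y[(n-m) mod 2]

Computing each output sample:
(x ⊛ y)[0] = 2
(x ⊛ y)[1] = 4

x ⊛ y = [2, 4]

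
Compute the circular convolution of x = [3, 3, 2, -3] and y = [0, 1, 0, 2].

(x ⊛ y)[n] = Σ(m=0 to 3) x[m] · y[(n-m) mod 4]

Computing each output sample:
(x ⊛ y)[0] = 3
(x ⊛ y)[1] = 7
(x ⊛ y)[2] = -3
(x ⊛ y)[3] = 8

x ⊛ y = [3, 7, -3, 8]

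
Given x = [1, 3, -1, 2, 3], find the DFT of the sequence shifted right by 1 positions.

Time shift by 1: X_shifted[k] = ω_5^(1k) · X[k]
Shifted x = [3, 1, 3, -1, 2]

DFT(x[n-1]) = [8, 2.3090-1.4001i, 1.1910+4.3920i, 1.1910-4.3920i, 2.3090+1.4001i]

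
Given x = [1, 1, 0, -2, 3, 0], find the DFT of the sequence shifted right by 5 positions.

Time shift by 5: X_shifted[k] = ω_6^(5k) · X[k]
Shifted x = [1, 0, -2, 3, 0, 1]

DFT(x[n-5]) = [3, -0.5000+2.5981i, 4.5000-0.8660i, -5, 4.5000+0.8660i, -0.5000-2.5981i]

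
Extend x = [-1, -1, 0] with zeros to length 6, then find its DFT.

Original 3-point DFT: [-2, -0.5000+0.8660i, -0.5000-0.8660i]
Zero-padded 6-point DFT provides frequency interpolation.

DFT_6([x, 0, ...]) = [-2, -1.5000+0.8660i, -0.5000+0.8660i, 0, -0.5000-0.8660i, -1.5000-0.8660i]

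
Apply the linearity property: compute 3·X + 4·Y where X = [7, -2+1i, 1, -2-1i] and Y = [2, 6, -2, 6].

By linearity: DFT(3x + 4y) = 3·DFT(x) + 4·DFT(y)
= 3·[7, -2+1i, 1, -2-1i] + 4·[2, 6, -2, 6]

Computing element-wise:
Z[0] = 3·(7) + 4·(2) = 29
Z[1] = 3·(-2+1i) + 4·(6) = 18+3i
Z[2] = 3·(1) + 4·(-2) = -5
Z[3] = 3·(-2-1i) + 4·(6) = 18-3i

DFT(3x + 4y) = 3·X + 4·Y = [29, 18+3i, -5, 18-3i]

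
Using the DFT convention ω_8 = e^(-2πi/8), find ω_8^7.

ω_8^7 = e^(-2πi·7/8)
= cos(-2π·7/8) + i·sin(-2π·7/8)
= cos(-14π/8) + i·sin(-14π/8)

ω_8^7 = cos(-14π/8) + i·sin(-14π/8) = 0.7071+0.7071i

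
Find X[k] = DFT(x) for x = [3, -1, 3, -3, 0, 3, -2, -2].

X[k] = Σ(n=0 to 7) x[n] · ω_8^(nk)
where ω_8 = e^(-2πi/8)

Computing each X[k]:
X[0] = 1
X[1] = 0.8787-1.4645i
X[2] = 2-7i
X[3] = 5.1213+8.5355i
X[4] = 7
X[5] = 5.1213-8.5355i
X[6] = 2+7i
X[7] = 0.8787+1.4645i

X = [1, 0.8787-1.4645i, 2-7i, 5.1213+8.5355i, 7, 5.1213-8.5355i, 2+7i, 0.8787+1.4645i]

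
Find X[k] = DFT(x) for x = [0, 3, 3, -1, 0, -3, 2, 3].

X[k] = Σ(n=0 to 7) x[n] · ω_8^(nk)
where ω_8 = e^(-2πi/8)

Computing each X[k]:
X[0] = 7
X[1] = 7.0711-2.4142i
X[2] = -5+2i
X[3] = -7.0711-0.4142i
X[4] = 3
X[5] = -7.0711+0.4142i
X[6] = -5-2i
X[7] = 7.0711+2.4142i

X = [7, 7.0711-2.4142i, -5+2i, -7.0711-0.4142i, 3, -7.0711+0.4142i, -5-2i, 7.0711+2.4142i]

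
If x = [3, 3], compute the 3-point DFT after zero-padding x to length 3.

Original 2-point DFT: [6, 0]
Zero-padded 3-point DFT provides frequency interpolation.

DFT_3([x, 0, ...]) = [6, 1.5000-2.5981i, 1.5000+2.5981i]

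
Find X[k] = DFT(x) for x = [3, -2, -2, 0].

X[k] = Σ(n=0 to 3) x[n] · ω_4^(nk)
where ω_4 = e^(-2πi/4)

Computing each X[k]:
X[0] = -1
X[1] = 5+2i
X[2] = 3
X[3] = 5-2i

X = [-1, 5+2i, 3, 5-2i]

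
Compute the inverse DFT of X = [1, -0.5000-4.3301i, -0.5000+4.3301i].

x[n] = (1/3) Σ(k=0 to 2) X[k] · e^(2πikn/3)

Computing each x[n]:
x[0] = 0
x[1] = 3
x[2] = -2

x = [0, 3, -2]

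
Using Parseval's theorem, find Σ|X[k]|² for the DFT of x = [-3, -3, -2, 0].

Parseval: Σ|x[n]|² = (1/N)Σ|X[k]|², so Σ|X[k]|² = N·Σ|x[n]|² = 4·22.0000

Σ|X[k]|² = N·Σ|x[n]|² = 4·22.0000 = 88.0000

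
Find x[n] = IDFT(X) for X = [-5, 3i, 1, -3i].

x[n] = (1/4) Σ(k=0 to 3) X[k] · e^(2πikn/4)

Computing each x[n]:
x[0] = -1
x[1] = -3
x[2] = -1
x[3] = 0

x = [-1, -3, -1, 0]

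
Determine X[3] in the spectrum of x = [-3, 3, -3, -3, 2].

X[3] = Σ(n=0 to 4) x[n] · ω_5^(3n) where ω_5 = e^(-2πi/5)
= (-3)·ω_5^0 + (3)·ω_5^3 + (-3)·ω_5^6 + (-3)·ω_5^9 + (2)·ω_5^12

X[3] = -8.8992+0.5878i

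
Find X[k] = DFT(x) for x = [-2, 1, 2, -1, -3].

X[k] = Σ(n=0 to 4) x[n] · ω_5^(nk)
where ω_5 = e^(-2πi/5)

Computing each X[k]:
X[0] = -3
X[1] = -3.4271-5.5676i
X[2] = -0.0729+0.5020i
X[3] = -0.0729-0.5020i
X[4] = -3.4271+5.5676i

X = [-3, -3.4271-5.5676i, -0.0729+0.5020i, -0.0729-0.5020i, -3.4271+5.5676i]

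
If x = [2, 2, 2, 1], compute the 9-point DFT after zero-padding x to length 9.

Original 4-point DFT: [7, -1i, 1, 1i]
Zero-padded 9-point DFT provides frequency interpolation.

DFT_9([x, 0, ...]) = [7, 3.3794-4.1212i, -0.0321-1.7876i, 1, 1.1527-0.2645i, 1.1527+0.2645i, 1, -0.0321+1.7876i, 3.3794+4.1212i]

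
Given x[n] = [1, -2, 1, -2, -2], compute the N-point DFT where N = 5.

X[k] = Σ(n=0 to 4) x[n] · ω_5^(nk)
where ω_5 = e^(-2πi/5)

Computing each X[k]:
X[0] = -4
X[1] = 0.5729-1.7634i
X[2] = 3.9271+2.8532i
X[3] = 3.9271-2.8532i
X[4] = 0.5729+1.7634i

X = [-4, 0.5729-1.7634i, 3.9271+2.8532i, 3.9271-2.8532i, 0.5729+1.7634i]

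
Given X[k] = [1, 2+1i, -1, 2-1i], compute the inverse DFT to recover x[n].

x[n] = (1/4) Σ(k=0 to 3) X[k] · e^(2πikn/4)

Computing each x[n]:
x[0] = 1
x[1] = 0
x[2] = -1
x[3] = 1

x = [1, 0, -1, 1]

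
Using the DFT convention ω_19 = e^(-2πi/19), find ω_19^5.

ω_19^5 = e^(-2πi·5/19)
= cos(-2π·5/19) + i·sin(-2π·5/19)
= cos(-10π/19) + i·sin(-10π/19)

ω_19^5 = cos(-10π/19) + i·sin(-10π/19) = -0.0826-0.9966i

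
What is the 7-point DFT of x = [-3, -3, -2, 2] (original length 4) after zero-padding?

Original 4-point DFT: [-6, -1+5i, -4, -1-5i]
Zero-padded 7-point DFT provides frequency interpolation.

DFT_7([x, 0, ...]) = [-6, -6.2274+3.4276i, 0.7165+3.6207i, -1.9891-2.2119i, -1.9891+2.2119i, 0.7165-3.6207i, -6.2274-3.4276i]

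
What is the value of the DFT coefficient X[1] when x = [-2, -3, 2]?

X[1] = Σ(n=0 to 2) x[n] · ω_3^(1n) where ω_3 = e^(-2πi/3)
= (-2)·ω_3^0 + (-3)·ω_3^1 + (2)·ω_3^2

X[1] = -1.5000+4.3301i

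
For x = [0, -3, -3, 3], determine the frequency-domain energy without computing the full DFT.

Parseval: Σ|x[n]|² = (1/N)Σ|X[k]|², so Σ|X[k]|² = N·Σ|x[n]|² = 4·27.0000

Σ|X[k]|² = N·Σ|x[n]|² = 4·27.0000 = 108.0000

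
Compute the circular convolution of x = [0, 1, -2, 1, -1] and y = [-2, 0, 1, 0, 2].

(x ⊛ y)[n] = Σ(m=0 to 4) x[m] · y[(n-m) mod 5]

Computing each output sample:
(x ⊛ y)[0] = 3
(x ⊛ y)[1] = -7
(x ⊛ y)[2] = 6
(x ⊛ y)[3] = -3
(x ⊛ y)[4] = 0

x ⊛ y = [3, -7, 6, -3, 0]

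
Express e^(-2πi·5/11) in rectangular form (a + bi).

ω_11^5 = e^(-2πi·5/11)
= cos(-2π·5/11) + i·sin(-2π·5/11)
= cos(-10π/11) + i·sin(-10π/11)

ω_11^5 = cos(-10π/11) + i·sin(-10π/11) = -0.9595-0.2817i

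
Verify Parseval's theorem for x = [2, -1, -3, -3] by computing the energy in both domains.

Time domain:
Σ|x[n]|² = |2|² + |-1|² + |-3|² + |-3|² = 23.0000

Frequency domain:
(1/4)Σ|X[k]|² = (1/4)(|-5|² + |5-2i|² + |3|² + |5+2i|²) = (1/4)·92.0000 = 23.0000

Both sides agree, confirming Parseval's theorem.

Σ|x[n]|² = (1/N)Σ|X[k]|² = 23.0000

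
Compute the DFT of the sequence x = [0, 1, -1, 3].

X[k] = Σ(n=0 to 3) x[n] · ω_4^(nk)
where ω_4 = e^(-2πi/4)

Computing each X[k]:
X[0] = 3
X[1] = 1+2i
X[2] = -5
X[3] = 1-2i

X = [3, 1+2i, -5, 1-2i]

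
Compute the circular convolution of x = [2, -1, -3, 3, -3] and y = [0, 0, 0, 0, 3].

(x ⊛ y)[n] = Σ(m=0 to 4) x[m] · y[(n-m) mod 5]

Computing each output sample:
(x ⊛ y)[0] = -3
(x ⊛ y)[1] = -9
(x ⊛ y)[2] = 9
(x ⊛ y)[3] = -9
(x ⊛ y)[4] = 6

x ⊛ y = [-3, -9, 9, -9, 6]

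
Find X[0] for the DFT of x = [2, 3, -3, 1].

X[0] = Σ(n=0 to 3) x[n] · ω_4^0 = Σ x[n]
= (2) + (3) + (-3) + (1)

X[0] = 3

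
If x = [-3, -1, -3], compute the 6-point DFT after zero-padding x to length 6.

Original 3-point DFT: [-7, -1.0000-1.7321i, -1.0000+1.7321i]
Zero-padded 6-point DFT provides frequency interpolation.

DFT_6([x, 0, ...]) = [-7, -2.0000+3.4641i, -1.0000-1.7321i, -5, -1.0000+1.7321i, -2.0000-3.4641i]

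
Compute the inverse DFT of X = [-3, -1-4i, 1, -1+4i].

x[n] = (1/4) Σ(k=0 to 3) X[k] · e^(2πikn/4)

Computing each x[n]:
x[0] = -1
x[1] = 1
x[2] = 0
x[3] = -3

x = [-1, 1, 0, -3]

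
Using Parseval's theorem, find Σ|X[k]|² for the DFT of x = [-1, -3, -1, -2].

Parseval: Σ|x[n]|² = (1/N)Σ|X[k]|², so Σ|X[k]|² = N·Σ|x[n]|² = 4·15.0000

Σ|X[k]|² = N·Σ|x[n]|² = 4·15.0000 = 60.0000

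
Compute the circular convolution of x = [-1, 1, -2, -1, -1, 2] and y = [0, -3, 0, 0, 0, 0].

(x ⊛ y)[n] = Σ(m=0 to 5) x[m] · y[(n-m) mod 6]

Computing each output sample:
(x ⊛ y)[0] = -6
(x ⊛ y)[1] = 3
(x ⊛ y)[2] = -3
(x ⊛ y)[3] = 6
(x ⊛ y)[4] = 3
(x ⊛ y)[5] = 3

x ⊛ y = [-6, 3, -3, 6, 3, 3]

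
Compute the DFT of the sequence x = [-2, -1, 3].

X[k] = Σ(n=0 to 2) x[n] · ω_3^(nk)
where ω_3 = e^(-2πi/3)

Computing each X[k]:
X[0] = 0
X[1] = -3.0000+3.4641i
X[2] = -3.0000-3.4641i

X = [0, -3.0000+3.4641i, -3.0000-3.4641i]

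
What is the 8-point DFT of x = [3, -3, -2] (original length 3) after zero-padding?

Original 3-point DFT: [-2, 5.5000+0.8660i, 5.5000-0.8660i]
Zero-padded 8-point DFT provides frequency interpolation.

DFT_8([x, 0, ...]) = [-2, 0.8787+4.1213i, 5+3i, 5.1213+0.1213i, 4, 5.1213-0.1213i, 5-3i, 0.8787-4.1213i]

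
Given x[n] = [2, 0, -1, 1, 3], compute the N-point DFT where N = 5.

X[k] = Σ(n=0 to 4) x[n] · ω_5^(nk)
where ω_5 = e^(-2πi/5)

Computing each X[k]:
X[0] = 5
X[1] = 2.9271+4.0287i
X[2] = -0.4271-0.1388i
X[3] = -0.4271+0.1388i
X[4] = 2.9271-4.0287i

X = [5, 2.9271+4.0287i, -0.4271-0.1388i, -0.4271+0.1388i, 2.9271-4.0287i]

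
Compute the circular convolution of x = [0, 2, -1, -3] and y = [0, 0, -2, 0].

(x ⊛ y)[n] = Σ(m=0 to 3) x[m] · y[(n-m) mod 4]

Computing each output sample:
(x ⊛ y)[0] = 2
(x ⊛ y)[1] = 6
(x ⊛ y)[2] = 0
(x ⊛ y)[3] = -4

x ⊛ y = [2, 6, 0, -4]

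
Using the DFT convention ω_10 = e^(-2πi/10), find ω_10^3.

ω_10^3 = e^(-2πi·3/10)
= cos(-2π·3/10) + i·sin(-2π·3/10)
= cos(-6π/10) + i·sin(-6π/10)

ω_10^3 = cos(-6π/10) + i·sin(-6π/10) = -0.3090-0.9511i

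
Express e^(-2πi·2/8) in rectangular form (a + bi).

ω_8^2 = e^(-2πi·2/8)
= cos(-2π·2/8) + i·sin(-2π·2/8)
= cos(-4π/8) + i·sin(-4π/8)

ω_8^2 = cos(-4π/8) + i·sin(-4π/8) = -1i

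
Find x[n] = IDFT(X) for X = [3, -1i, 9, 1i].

x[n] = (1/4) Σ(k=0 to 3) X[k] · e^(2πikn/4)

Computing each x[n]:
x[0] = 3
x[1] = -1
x[2] = 3
x[3] = -2

x = [3, -1, 3, -2]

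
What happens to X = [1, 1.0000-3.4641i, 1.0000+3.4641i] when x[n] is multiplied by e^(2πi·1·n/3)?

Modulation property: DFT(ω_3^(-1n)·x[n]) = X[(k-1) mod 3], so circularly shift X by 1 positions.

X[k-1] = [1.0000+3.4641i, 1, 1.0000-3.4641i]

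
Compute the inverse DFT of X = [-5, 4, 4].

x[n] = (1/3) Σ(k=0 to 2) X[k] · e^(2πikn/3)

Computing each x[n]:
x[0] = 1
x[1] = -3
x[2] = -3

x = [1, -3, -3]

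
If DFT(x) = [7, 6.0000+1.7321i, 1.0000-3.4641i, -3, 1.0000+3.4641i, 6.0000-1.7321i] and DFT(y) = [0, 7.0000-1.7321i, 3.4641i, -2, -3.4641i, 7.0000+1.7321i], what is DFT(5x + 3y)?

By linearity: DFT(5x + 3y) = 5·DFT(x) + 3·DFT(y)
= 5·[7, 6.0000+1.7321i, 1.0000-3.4641i, -3, 1.0000+3.4641i, 6.0000-1.7321i] + 3·[0, 7.0000-1.7321i, 3.4641i, -2, -3.4641i, 7.0000+1.7321i]

Computing element-wise:
Z[0] = 5·(7) + 3·(0) = 35
Z[1] = 5·(6.0000+1.7321i) + 3·(7.0000-1.7321i) = 51.0000+3.4642i
Z[2] = 5·(1.0000-3.4641i) + 3·(3.4641i) = 5.0000-6.9282i
Z[3] = 5·(-3) + 3·(-2) = -21
Z[4] = 5·(1.0000+3.4641i) + 3·(-3.4641i) = 5.0000+6.9282i
Z[5] = 5·(6.0000-1.7321i) + 3·(7.0000+1.7321i) = 51.0000-3.4642i

DFT(5x + 3y) = 5·X + 3·Y = [35, 51.0000+3.4642i, 5.0000-6.9282i, -21, 5.0000+6.9282i, 51.0000-3.4642i]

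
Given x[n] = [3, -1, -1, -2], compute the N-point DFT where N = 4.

X[k] = Σ(n=0 to 3) x[n] · ω_4^(nk)
where ω_4 = e^(-2πi/4)

Computing each X[k]:
X[0] = -1
X[1] = 4-1i
X[2] = 5
X[3] = 4+1i

X = [-1, 4-1i, 5, 4+1i]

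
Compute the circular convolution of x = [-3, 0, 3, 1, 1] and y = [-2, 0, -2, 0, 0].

(x ⊛ y)[n] = Σ(m=0 to 4) x[m] · y[(n-m) mod 5]

Computing each output sample:
(x ⊛ y)[0] = 4
(x ⊛ y)[1] = -2
(x ⊛ y)[2] = 0
(x ⊛ y)[3] = -2
(x ⊛ y)[4] = -8

x ⊛ y = [4, -2, 0, -2, -8]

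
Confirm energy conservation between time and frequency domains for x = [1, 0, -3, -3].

Time domain:
Σ|x[n]|² = |1|² + |0|² + |-3|² + |-3|² = 19.0000

Frequency domain:
(1/4)Σ|X[k]|² = (1/4)(|-5|² + |4-3i|² + |1|² + |4+3i|²) = (1/4)·76.0000 = 19.0000

Both sides agree, confirming Parseval's theorem.

Σ|x[n]|² = (1/N)Σ|X[k]|² = 19.0000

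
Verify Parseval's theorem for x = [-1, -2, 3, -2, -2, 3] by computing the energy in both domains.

Time domain:
Σ|x[n]|² = |-1|² + |-2|² + |3|² + |-2|² + |-2|² + |3|² = 31.0000

Frequency domain:
(1/6)Σ|X[k]|² = (1/6)(|-1|² + |1|² + |-4.0000+8.6603i|² + |1|² + |-4.0000-8.6603i|² + |1|²) = (1/6)·186.0000 = 31.0000

Both sides agree, confirming Parseval's theorem.

Σ|x[n]|² = (1/N)Σ|X[k]|² = 31.0000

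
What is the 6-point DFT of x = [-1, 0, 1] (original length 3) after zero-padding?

Original 3-point DFT: [0, -1.5000+0.8660i, -1.5000-0.8660i]
Zero-padded 6-point DFT provides frequency interpolation.

DFT_6([x, 0, ...]) = [0, -1.5000-0.8660i, -1.5000+0.8660i, 0, -1.5000-0.8660i, -1.5000+0.8660i]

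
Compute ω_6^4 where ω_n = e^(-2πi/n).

ω_6^4 = e^(-2πi·4/6)
= cos(-2π·4/6) + i·sin(-2π·4/6)
= cos(-8π/6) + i·sin(-8π/6)

ω_6^4 = cos(-8π/6) + i·sin(-8π/6) = -0.5000+0.8660i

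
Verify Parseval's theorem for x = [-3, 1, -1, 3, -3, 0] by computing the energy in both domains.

Time domain:
Σ|x[n]|² = |-3|² + |1|² + |-1|² + |3|² + |-3|² + |0|² = 29.0000

Frequency domain:
(1/6)Σ|X[k]|² = (1/6)(|-3|² + |-3.5000-2.5981i|² + |1.5000+0.8660i|² + |-11|² + |1.5000-0.8660i|² + |-3.5000+2.5981i|²) = (1/6)·174.0000 = 29.0000

Both sides agree, confirming Parseval's theorem.

Σ|x[n]|² = (1/N)Σ|X[k]|² = 29.0000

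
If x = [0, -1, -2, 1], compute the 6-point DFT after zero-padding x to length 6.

Original 4-point DFT: [-2, 2+2i, -2, 2-2i]
Zero-padded 6-point DFT provides frequency interpolation.

DFT_6([x, 0, ...]) = [-2, -0.5000+2.5981i, 2.5000-0.8660i, -2, 2.5000+0.8660i, -0.5000-2.5981i]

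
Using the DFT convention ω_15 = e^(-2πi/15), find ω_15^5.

ω_15^5 = e^(-2πi·5/15)
= cos(-2π·5/15) + i·sin(-2π·5/15)
= cos(-10π/15) + i·sin(-10π/15)

ω_15^5 = cos(-10π/15) + i·sin(-10π/15) = -0.5000-0.8660i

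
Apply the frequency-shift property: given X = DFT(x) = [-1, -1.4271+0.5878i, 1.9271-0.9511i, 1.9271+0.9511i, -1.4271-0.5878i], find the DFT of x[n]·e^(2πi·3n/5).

Modulation property: DFT(ω_5^(-3n)·x[n]) = X[(k-3) mod 5], so circularly shift X by 3 positions.

X[k-3] = [1.9271-0.9511i, 1.9271+0.9511i, -1.4271-0.5878i, -1, -1.4271+0.5878i]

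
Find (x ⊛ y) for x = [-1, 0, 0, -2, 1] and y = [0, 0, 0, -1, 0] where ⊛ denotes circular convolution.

(x ⊛ y)[n] = Σ(m=0 to 4) x[m] · y[(n-m) mod 5]

Computing each output sample:
(x ⊛ y)[0] = 0
(x ⊛ y)[1] = 2
(x ⊛ y)[2] = -1
(x ⊛ y)[3] = 1
(x ⊛ y)[4] = 0

x ⊛ y = [0, 2, -1, 1, 0]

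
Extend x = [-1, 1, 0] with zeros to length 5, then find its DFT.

Original 3-point DFT: [0, -1.5000-0.8660i, -1.5000+0.8660i]
Zero-padded 5-point DFT provides frequency interpolation.

DFT_5([x, 0, ...]) = [0, -0.6910-0.9511i, -1.8090-0.5878i, -1.8090+0.5878i, -0.6910+0.9511i]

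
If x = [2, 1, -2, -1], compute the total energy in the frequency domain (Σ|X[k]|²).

Parseval: Σ|x[n]|² = (1/N)Σ|X[k]|², so Σ|X[k]|² = N·Σ|x[n]|² = 4·10.0000

Σ|X[k]|² = N·Σ|x[n]|² = 4·10.0000 = 40.0000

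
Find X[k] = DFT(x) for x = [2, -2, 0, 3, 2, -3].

X[k] = Σ(n=0 to 5) x[n] · ω_6^(nk)
where ω_6 = e^(-2πi/6)

Computing each X[k]:
X[0] = 2
X[1] = -4.5000+0.8660i
X[2] = 6.5000-2.5981i
X[3] = 6
X[4] = 6.5000+2.5981i
X[5] = -4.5000-0.8660i

X = [2, -4.5000+0.8660i, 6.5000-2.5981i, 6, 6.5000+2.5981i, -4.5000-0.8660i]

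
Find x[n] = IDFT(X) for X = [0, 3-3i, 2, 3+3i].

x[n] = (1/4) Σ(k=0 to 3) X[k] · e^(2πikn/4)

Computing each x[n]:
x[0] = 2
x[1] = 1
x[2] = -1
x[3] = -2

x = [2, 1, -1, -2]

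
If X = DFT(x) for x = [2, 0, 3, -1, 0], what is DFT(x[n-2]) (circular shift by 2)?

Time shift by 2: X_shifted[k] = ω_5^(2k) · X[k]
Shifted x = [-1, 0, 2, 0, 3]

DFT(x[n-2]) = [4, -1.6910+1.6776i, -2.8090+3.6655i, -2.8090-3.6655i, -1.6910-1.6776i]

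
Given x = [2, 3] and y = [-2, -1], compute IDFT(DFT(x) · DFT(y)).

(x ⊛ y)[n] = Σ(m=0 to 1) x[m] · y[(n-m) mod 2]

Computing each output sample:
(x ⊛ y)[0] = -7
(x ⊛ y)[1] = -8

x ⊛ y = [-7, -8]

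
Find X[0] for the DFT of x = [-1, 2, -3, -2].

X[0] = Σ(n=0 to 3) x[n] · ω_4^0 = Σ x[n]
= (-1) + (2) + (-3) + (-2)

X[0] = -4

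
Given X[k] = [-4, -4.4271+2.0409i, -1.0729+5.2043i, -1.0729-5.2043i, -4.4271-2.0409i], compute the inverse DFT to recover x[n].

x[n] = (1/5) Σ(k=0 to 4) X[k] · e^(2πikn/5)

Computing each x[n]:
x[0] = -3
x[1] = -3
x[2] = 2
x[3] = -1
x[4] = 1

x = [-3, -3, 2, -1, 1]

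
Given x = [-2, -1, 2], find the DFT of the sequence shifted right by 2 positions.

Time shift by 2: X_shifted[k] = ω_3^(2k) · X[k]
Shifted x = [-1, 2, -2]

DFT(x[n-2]) = [-1, -1.0000-3.4641i, -1.0000+3.4641i]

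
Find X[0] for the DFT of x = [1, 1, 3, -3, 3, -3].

X[0] = Σ(n=0 to 5) x[n] · ω_6^0 = Σ x[n]
= (1) + (1) + (3) + (-3) + (3) + (-3)

X[0] = 2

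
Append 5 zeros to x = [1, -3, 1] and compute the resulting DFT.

Original 3-point DFT: [-1, 2.0000+3.4641i, 2.0000-3.4641i]
Zero-padded 8-point DFT provides frequency interpolation.

DFT_8([x, 0, ...]) = [-1, -1.1213+1.1213i, 3i, 3.1213+3.1213i, 5, 3.1213-3.1213i, -3i, -1.1213-1.1213i]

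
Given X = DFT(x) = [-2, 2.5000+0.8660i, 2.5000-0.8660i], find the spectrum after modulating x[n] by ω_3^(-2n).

Modulation property: DFT(ω_3^(-2n)·x[n]) = X[(k-2) mod 3], so circularly shift X by 2 positions.

X[k-2] = [2.5000+0.8660i, 2.5000-0.8660i, -2]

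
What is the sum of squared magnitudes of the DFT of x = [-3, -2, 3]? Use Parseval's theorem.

Parseval: Σ|x[n]|² = (1/N)Σ|X[k]|², so Σ|X[k]|² = N·Σ|x[n]|² = 3·22.0000

Σ|X[k]|² = N·Σ|x[n]|² = 3·22.0000 = 66.0000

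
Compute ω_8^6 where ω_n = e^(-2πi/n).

ω_8^6 = e^(-2πi·6/8)
= cos(-2π·6/8) + i·sin(-2π·6/8)
= cos(-12π/8) + i·sin(-12π/8)

ω_8^6 = cos(-12π/8) + i·sin(-12π/8) = 1i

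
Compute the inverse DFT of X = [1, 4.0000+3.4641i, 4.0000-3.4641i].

x[n] = (1/3) Σ(k=0 to 2) X[k] · e^(2πikn/3)

Computing each x[n]:
x[0] = 3
x[1] = -3
x[2] = 1

x = [3, -3, 1]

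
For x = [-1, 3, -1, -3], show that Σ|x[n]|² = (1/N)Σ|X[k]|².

Time domain:
Σ|x[n]|² = |-1|² + |3|² + |-1|² + |-3|² = 20.0000

Frequency domain:
(1/4)Σ|X[k]|² = (1/4)(|-2|² + |-6i|² + |-2|² + |6i|²) = (1/4)·80.0000 = 20.0000

Both sides agree, confirming Parseval's theorem.

Σ|x[n]|² = (1/N)Σ|X[k]|² = 20.0000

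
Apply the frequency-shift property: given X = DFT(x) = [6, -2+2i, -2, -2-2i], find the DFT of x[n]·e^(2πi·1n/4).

Modulation property: DFT(ω_4^(-1n)·x[n]) = X[(k-1) mod 4], so circularly shift X by 1 positions.

X[k-1] = [-2-2i, 6, -2+2i, -2]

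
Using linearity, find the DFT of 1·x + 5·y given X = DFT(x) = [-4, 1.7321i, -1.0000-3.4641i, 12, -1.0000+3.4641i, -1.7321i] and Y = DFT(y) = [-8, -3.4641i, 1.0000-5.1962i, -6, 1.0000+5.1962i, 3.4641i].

By linearity: DFT(1x + 5y) = 1·DFT(x) + 5·DFT(y)
= 1·[-4, 1.7321i, -1.0000-3.4641i, 12, -1.0000+3.4641i, -1.7321i] + 5·[-8, -3.4641i, 1.0000-5.1962i, -6, 1.0000+5.1962i, 3.4641i]

Computing element-wise:
Z[0] = 1·(-4) + 5·(-8) = -44
Z[1] = 1·(1.7321i) + 5·(-3.4641i) = -15.5884i
Z[2] = 1·(-1.0000-3.4641i) + 5·(1.0000-5.1962i) = 4.0000-29.4451i
Z[3] = 1·(12) + 5·(-6) = -18
Z[4] = 1·(-1.0000+3.4641i) + 5·(1.0000+5.1962i) = 4.0000+29.4451i
Z[5] = 1·(-1.7321i) + 5·(3.4641i) = 15.5884i

DFT(1x + 5y) = 1·X + 5·Y = [-44, -15.5884i, 4.0000-29.4451i, -18, 4.0000+29.4451i, 15.5884i]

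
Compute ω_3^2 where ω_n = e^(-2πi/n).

ω_3^2 = e^(-2πi·2/3)
= cos(-2π·2/3) + i·sin(-2π·2/3)
= cos(-4π/3) + i·sin(-4π/3)

ω_3^2 = cos(-4π/3) + i·sin(-4π/3) = -0.5000+0.8660i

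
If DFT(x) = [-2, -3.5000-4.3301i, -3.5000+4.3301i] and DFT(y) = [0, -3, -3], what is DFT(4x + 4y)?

By linearity: DFT(4x + 4y) = 4·DFT(x) + 4·DFT(y)
= 4·[-2, -3.5000-4.3301i, -3.5000+4.3301i] + 4·[0, -3, -3]

Computing element-wise:
Z[0] = 4·(-2) + 4·(0) = -8
Z[1] = 4·(-3.5000-4.3301i) + 4·(-3) = -26.0000-17.3204i
Z[2] = 4·(-3.5000+4.3301i) + 4·(-3) = -26.0000+17.3204i

DFT(4x + 4y) = 4·X + 4·Y = [-8, -26.0000-17.3204i, -26.0000+17.3204i]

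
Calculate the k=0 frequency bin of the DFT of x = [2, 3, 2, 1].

X[0] = Σ(n=0 to 3) x[n] · ω_4^0 = Σ x[n]
= (2) + (3) + (2) + (1)

X[0] = 8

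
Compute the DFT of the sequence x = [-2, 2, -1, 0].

X[k] = Σ(n=0 to 3) x[n] · ω_4^(nk)
where ω_4 = e^(-2πi/4)

Computing each X[k]:
X[0] = -1
X[1] = -1-2i
X[2] = -5
X[3] = -1+2i

X = [-1, -1-2i, -5, -1+2i]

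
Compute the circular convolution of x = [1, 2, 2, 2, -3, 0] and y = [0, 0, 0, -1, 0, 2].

(x ⊛ y)[n] = Σ(m=0 to 5) x[m] · y[(n-m) mod 6]

Computing each output sample:
(x ⊛ y)[0] = 2
(x ⊛ y)[1] = 7
(x ⊛ y)[2] = 4
(x ⊛ y)[3] = -7
(x ⊛ y)[4] = -2
(x ⊛ y)[5] = 0

x ⊛ y = [2, 7, 4, -7, -2, 0]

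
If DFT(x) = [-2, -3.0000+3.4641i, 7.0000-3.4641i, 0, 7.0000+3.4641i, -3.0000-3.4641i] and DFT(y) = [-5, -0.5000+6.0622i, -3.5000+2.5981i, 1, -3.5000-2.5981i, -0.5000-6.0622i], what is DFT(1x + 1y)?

By linearity: DFT(1x + 1y) = 1·DFT(x) + 1·DFT(y)
= 1·[-2, -3.0000+3.4641i, 7.0000-3.4641i, 0, 7.0000+3.4641i, -3.0000-3.4641i] + 1·[-5, -0.5000+6.0622i, -3.5000+2.5981i, 1, -3.5000-2.5981i, -0.5000-6.0622i]

Computing element-wise:
Z[0] = 1·(-2) + 1·(-5) = -7
Z[1] = 1·(-3.0000+3.4641i) + 1·(-0.5000+6.0622i) = -3.5000+9.5263i
Z[2] = 1·(7.0000-3.4641i) + 1·(-3.5000+2.5981i) = 3.5000-0.8660i
Z[3] = 1·(0) + 1·(1) = 1
Z[4] = 1·(7.0000+3.4641i) + 1·(-3.5000-2.5981i) = 3.5000+0.8660i
Z[5] = 1·(-3.0000-3.4641i) + 1·(-0.5000-6.0622i) = -3.5000-9.5263i

DFT(1x + 1y) = 1·X + 1·Y = [-7, -3.5000+9.5263i, 3.5000-0.8660i, 1, 3.5000+0.8660i, -3.5000-9.5263i]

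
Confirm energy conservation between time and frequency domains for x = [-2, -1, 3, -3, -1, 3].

Time domain:
Σ|x[n]|² = |-2|² + |-1|² + |3|² + |-3|² + |-1|² + |3|² = 33.0000

Frequency domain:
(1/6)Σ|X[k]|² = (1/6)(|-1|² + |1|² + |-7.0000+6.9282i|² + |1|² + |-7.0000-6.9282i|² + |1|²) = (1/6)·198.0000 = 33.0000

Both sides agree, confirming Parseval's theorem.

Σ|x[n]|² = (1/N)Σ|X[k]|² = 33.0000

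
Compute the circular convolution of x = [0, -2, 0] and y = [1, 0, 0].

(x ⊛ y)[n] = Σ(m=0 to 2) x[m] · y[(n-m) mod 3]

Computing each output sample:
(x ⊛ y)[0] = 0
(x ⊛ y)[1] = -2
(x ⊛ y)[2] = 0

x ⊛ y = [0, -2, 0]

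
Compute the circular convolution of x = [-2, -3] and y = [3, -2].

(x ⊛ y)[n] = Σ(m=0 to 1) x[m] · y[(n-m) mod 2]

Computing each output sample:
(x ⊛ y)[0] = 0
(x ⊛ y)[1] = -5

x ⊛ y = [0, -5]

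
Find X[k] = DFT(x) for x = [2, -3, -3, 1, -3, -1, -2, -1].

X[k] = Σ(n=0 to 7) x[n] · ω_8^(nk)
where ω_8 = e^(-2πi/8)

Computing each X[k]:
X[0] = -10
X[1] = 2.1716+1.0000i
X[2] = 4+4i
X[3] = 7.8284-1.0000i
X[4] = -2
X[5] = 7.8284+1.0000i
X[6] = 4-4i
X[7] = 2.1716-1.0000i

X = [-10, 2.1716+1.0000i, 4+4i, 7.8284-1.0000i, -2, 7.8284+1.0000i, 4-4i, 2.1716-1.0000i]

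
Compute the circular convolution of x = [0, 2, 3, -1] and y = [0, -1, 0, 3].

(x ⊛ y)[n] = Σ(m=0 to 3) x[m] · y[(n-m) mod 4]

Computing each output sample:
(x ⊛ y)[0] = 7
(x ⊛ y)[1] = 9
(x ⊛ y)[2] = -5
(x ⊛ y)[3] = -3

x ⊛ y = [7, 9, -5, -3]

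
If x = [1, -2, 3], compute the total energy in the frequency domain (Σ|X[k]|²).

Parseval: Σ|x[n]|² = (1/N)Σ|X[k]|², so Σ|X[k]|² = N·Σ|x[n]|² = 3·14.0000

Σ|X[k]|² = N·Σ|x[n]|² = 3·14.0000 = 42.0000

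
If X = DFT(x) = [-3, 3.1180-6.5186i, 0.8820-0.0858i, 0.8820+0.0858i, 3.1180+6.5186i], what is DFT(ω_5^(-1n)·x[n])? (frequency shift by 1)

Modulation property: DFT(ω_5^(-1n)·x[n]) = X[(k-1) mod 5], so circularly shift X by 1 positions.

X[k-1] = [3.1180+6.5186i, -3, 3.1180-6.5186i, 0.8820-0.0858i, 0.8820+0.0858i]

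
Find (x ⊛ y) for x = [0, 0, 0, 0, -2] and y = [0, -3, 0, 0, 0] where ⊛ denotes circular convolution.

(x ⊛ y)[n] = Σ(m=0 to 4) x[m] · y[(n-m) mod 5]

Computing each output sample:
(x ⊛ y)[0] = 6
(x ⊛ y)[1] = 0
(x ⊛ y)[2] = 0
(x ⊛ y)[3] = 0
(x ⊛ y)[4] = 0

x ⊛ y = [6, 0, 0, 0, 0]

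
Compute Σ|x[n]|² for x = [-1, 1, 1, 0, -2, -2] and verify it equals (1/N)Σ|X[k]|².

Time domain:
Σ|x[n]|² = |-1|² + |1|² + |1|² + |0|² + |-2|² + |-2|² = 11.0000

Frequency domain:
(1/6)Σ|X[k]|² = (1/6)(|-3|² + |-1.0000-5.1962i|² + |0|² + |-1|² + |0|² + |-1.0000+5.1962i|²) = (1/6)·66.0000 = 11.0000

Both sides agree, confirming Parseval's theorem.

Σ|x[n]|² = (1/N)Σ|X[k]|² = 11.0000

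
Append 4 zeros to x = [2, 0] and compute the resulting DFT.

Original 2-point DFT: [2, 2]
Zero-padded 6-point DFT provides frequency interpolation.

DFT_6([x, 0, ...]) = [2, 2, 2, 2, 2, 2]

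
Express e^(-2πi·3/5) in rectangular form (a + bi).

ω_5^3 = e^(-2πi·3/5)
= cos(-2π·3/5) + i·sin(-2π·3/5)
= cos(-6π/5) + i·sin(-6π/5)

ω_5^3 = cos(-6π/5) + i·sin(-6π/5) = -0.8090+0.5878i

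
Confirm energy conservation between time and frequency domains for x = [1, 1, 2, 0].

Time domain:
Σ|x[n]|² = |1|² + |1|² + |2|² + |0|² = 6.0000

Frequency domain:
(1/4)Σ|X[k]|² = (1/4)(|4|² + |-1-1i|² + |2|² + |-1+1i|²) = (1/4)·24.0000 = 6.0000

Both sides agree, confirming Parseval's theorem.

Σ|x[n]|² = (1/N)Σ|X[k]|² = 6.0000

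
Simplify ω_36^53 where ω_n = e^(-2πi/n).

Since ω_36^36 = 1, powers reduce modulo 36.
53 mod 36 = 17
So ω_36^53 = ω_36^17 = e^(-2πi·17/36)

ω_36^53 = ω_36^17 = -0.9848-0.1736i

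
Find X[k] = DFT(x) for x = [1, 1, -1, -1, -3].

X[k] = Σ(n=0 to 4) x[n] · ω_5^(nk)
where ω_5 = e^(-2πi/5)

Computing each X[k]:
X[0] = -3
X[1] = 2.0000-3.8042i
X[2] = 2.0000-2.3511i
X[3] = 2.0000+2.3511i
X[4] = 2.0000+3.8042i

X = [-3, 2.0000-3.8042i, 2.0000-2.3511i, 2.0000+2.3511i, 2.0000+3.8042i]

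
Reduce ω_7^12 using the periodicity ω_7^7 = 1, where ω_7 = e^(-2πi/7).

Since ω_7^7 = 1, powers reduce modulo 7.
12 mod 7 = 5
So ω_7^12 = ω_7^5 = e^(-2πi·5/7)

ω_7^12 = ω_7^5 = -0.2225+0.9749i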